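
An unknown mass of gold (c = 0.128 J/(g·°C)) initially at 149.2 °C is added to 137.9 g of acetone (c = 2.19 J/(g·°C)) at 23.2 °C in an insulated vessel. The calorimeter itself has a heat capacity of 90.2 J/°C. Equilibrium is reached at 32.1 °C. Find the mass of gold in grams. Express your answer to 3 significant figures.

m = 233 g

q_gained = (137.9 × 2.19 + 90.2) × (32.1 − 23.2) = 3491 J
q_lost = m × 0.128 × (149.2 − 32.1) = 14.9888 m
m = 3491 / 14.9888 = 233 g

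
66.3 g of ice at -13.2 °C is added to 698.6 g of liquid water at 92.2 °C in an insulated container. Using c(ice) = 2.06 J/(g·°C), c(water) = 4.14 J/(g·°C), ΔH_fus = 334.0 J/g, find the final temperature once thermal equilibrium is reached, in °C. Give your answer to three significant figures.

T_f = 76.6 °C

Heat to bring ice to 0 °C and melt it: q₁ = 66.3×2.06×13.2 + 66.3×334.0 = 23947 J
Heat the water can supply cooling to 0 °C: 698.6×4.14×92.2 = 266661 J > q₁, so all ice melts.
Energy balance: 698.6×4.14×(92.2 − T) = 23947 + 66.3×4.14×(T − 0)
2892.204(92.2 − T) = 23947 + 274.482 T
266661 − 23947 = 3166.686 T
T = 242714 / 3166.686 = 76.646 °C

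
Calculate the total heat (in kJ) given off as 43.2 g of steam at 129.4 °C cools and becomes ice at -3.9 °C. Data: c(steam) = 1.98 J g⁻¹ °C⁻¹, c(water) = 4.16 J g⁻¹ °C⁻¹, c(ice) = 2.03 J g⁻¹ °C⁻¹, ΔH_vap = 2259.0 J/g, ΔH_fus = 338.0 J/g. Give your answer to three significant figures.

q = 133 kJ

q1 (cool steam 129.4→100 °C): 43.2 × 1.98 × 29.4 = 2515 J
q2 (condense at 100 °C): 43.2 × 2259.0 = 97589 J
q3 (cool water 100→0 °C): 43.2 × 4.16 × 100.0 = 17971 J
q4 (freeze at 0 °C): 43.2 × 338.0 = 14602 J
q5 (cool ice 0→-3.9 °C): 43.2 × 2.03 × 3.9 = 342 J
Total: 2515 + 97589 + 17971 + 14602 + 342 = 133019 J = 133 kJ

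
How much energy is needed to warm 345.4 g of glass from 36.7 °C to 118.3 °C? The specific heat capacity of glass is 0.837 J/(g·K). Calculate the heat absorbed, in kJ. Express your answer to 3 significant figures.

q = m c ΔT = 345.4 × 0.837 × (118.3 − 36.7)
q = 345.4 × 0.837 × 81.6 = 23590 J = 23.6 kJ

q = 23.6 kJ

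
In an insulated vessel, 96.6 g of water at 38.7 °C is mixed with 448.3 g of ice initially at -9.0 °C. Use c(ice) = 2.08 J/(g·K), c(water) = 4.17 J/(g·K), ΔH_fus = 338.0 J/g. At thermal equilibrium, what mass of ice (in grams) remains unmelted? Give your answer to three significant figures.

m_ice remaining = 427 g

Heat to warm all ice to 0 °C: 448.3×2.08×9.0 = 8392.2 J
Heat released by water cooling to 0 °C: 96.6×4.17×38.7 = 15589 J
15589 J < 8392.2 + 448.3×338.0 = 159917.6 J, so not all ice melts; final T = 0 °C.
Heat left for melting: 15589 − 8392.2 = 7196.8 J
Mass melted = 7196.8 / 338.0 = 21.29 g
Ice remaining = 448.3 − 21.29 = 427.01 g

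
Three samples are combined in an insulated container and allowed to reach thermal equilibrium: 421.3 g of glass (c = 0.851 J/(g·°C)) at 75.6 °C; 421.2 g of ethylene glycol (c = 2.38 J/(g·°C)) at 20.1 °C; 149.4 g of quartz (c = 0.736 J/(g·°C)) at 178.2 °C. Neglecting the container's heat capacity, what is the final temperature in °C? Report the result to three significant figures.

Σ mᵢcᵢ(T − Tᵢ) = 0  ⇒  T = Σ mᵢcᵢTᵢ / Σ mᵢcᵢ
Σ mᵢcᵢ = 421.3×0.851 + 421.2×2.38 + 149.4×0.736 = 1470.9407
Σ mᵢcᵢTᵢ = 358.5263×75.6 + 1002.456×20.1 + 109.9584×178.2 = 66849
T = 66849 / 1470.9407 = 45.446 °C

T_f = 45.4 °C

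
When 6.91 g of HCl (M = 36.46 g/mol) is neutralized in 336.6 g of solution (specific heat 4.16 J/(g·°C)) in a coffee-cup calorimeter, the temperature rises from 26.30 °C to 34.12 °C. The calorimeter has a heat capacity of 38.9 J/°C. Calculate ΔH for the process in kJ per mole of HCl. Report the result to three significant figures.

ΔH = -59.4 kJ/mol

|ΔT| = |34.12 − 26.30| = 7.82 °C
|q_surr| = (336.6 × 4.16 + 38.9) × 7.82 = 1439.156 × 7.82 = 11250 J
n(HCl) = 6.91 / 36.46 = 0.1895 mol
Temperature rose, so q_rxn = −|q_surr| = -11.25 kJ
ΔH = q_rxn / n = -59.37 kJ/mol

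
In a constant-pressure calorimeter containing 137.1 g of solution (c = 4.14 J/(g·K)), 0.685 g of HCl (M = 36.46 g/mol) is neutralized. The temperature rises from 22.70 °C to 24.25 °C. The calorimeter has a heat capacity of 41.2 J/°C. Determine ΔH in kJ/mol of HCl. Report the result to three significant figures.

|ΔT| = |24.25 − 22.70| = 1.55 °C
|q_surr| = (137.1 × 4.14 + 41.2) × 1.55 = 608.794 × 1.55 = 943.6 J
n(HCl) = 0.685 / 36.46 = 0.01879 mol
Temperature rose, so q_rxn = −|q_surr| = -0.9436 kJ
ΔH = q_rxn / n = -50.22 kJ/mol

ΔH = -50.2 kJ/mol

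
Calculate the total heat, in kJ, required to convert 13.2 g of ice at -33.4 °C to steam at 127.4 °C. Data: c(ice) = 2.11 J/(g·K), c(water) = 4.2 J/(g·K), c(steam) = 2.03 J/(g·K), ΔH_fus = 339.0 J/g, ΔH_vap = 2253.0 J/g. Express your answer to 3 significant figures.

q1 (heat ice -33.4→0.0 °C): 13.2 × 2.11 × 33.4 = 930 J
q2 (melt at 0 °C): 13.2 × 339.0 = 4475 J
q3 (heat water 0.0→100.0 °C): 13.2 × 4.2 × 100.0 = 5544 J
q4 (vaporize at 100 °C): 13.2 × 2253.0 = 29740 J
q5 (heat steam 100.0→127.4 °C): 13.2 × 2.03 × 27.4 = 734 J
Total: 930 + 4475 + 5544 + 29740 + 734 = 41423 J = 41.4 kJ

q = 41.4 kJ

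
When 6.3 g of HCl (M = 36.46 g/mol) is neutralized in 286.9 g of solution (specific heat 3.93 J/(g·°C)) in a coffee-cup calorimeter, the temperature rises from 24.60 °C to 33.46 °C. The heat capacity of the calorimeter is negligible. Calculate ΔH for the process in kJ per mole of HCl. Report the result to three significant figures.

ΔH = -57.8 kJ/mol

|ΔT| = |33.46 − 24.60| = 8.86 °C
|q_surr| = (286.9 × 3.93) × 8.86 = 1127.517 × 8.86 = 9990 J
n(HCl) = 6.3 / 36.46 = 0.1728 mol
Temperature rose, so q_rxn = −|q_surr| = -9.990 kJ
ΔH = q_rxn / n = -57.81 kJ/mol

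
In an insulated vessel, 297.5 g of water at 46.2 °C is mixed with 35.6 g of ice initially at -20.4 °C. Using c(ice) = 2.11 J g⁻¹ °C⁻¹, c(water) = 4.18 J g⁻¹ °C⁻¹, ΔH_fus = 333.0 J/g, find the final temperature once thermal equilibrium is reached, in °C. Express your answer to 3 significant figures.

Heat to bring ice to 0 °C and melt it: q₁ = 35.6×2.11×20.4 + 35.6×333.0 = 13387 J
Heat the water can supply cooling to 0 °C: 297.5×4.18×46.2 = 57452.0 J > q₁, so all ice melts.
Energy balance: 297.5×4.18×(46.2 − T) = 13387 + 35.6×4.18×(T − 0)
1243.55(46.2 − T) = 13387 + 148.808 T
57452.0 − 13387 = 1392.358 T
T = 44065.0 / 1392.358 = 31.648 °C

T_f = 31.6 °C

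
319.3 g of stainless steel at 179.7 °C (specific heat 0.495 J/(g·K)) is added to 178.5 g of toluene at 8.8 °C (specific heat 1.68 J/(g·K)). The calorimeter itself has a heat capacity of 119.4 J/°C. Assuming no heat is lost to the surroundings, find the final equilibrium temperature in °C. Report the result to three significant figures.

Heat lost by stainless steel = heat gained by toluene + calorimeter.
(319.3)(0.495)(179.7 − T) = [(178.5)(1.68) + 119.4](T − 8.8)
158.0535 (179.7 − T) = 419.28 (T − 8.8)
28402 − 158.0535 T = 419.28 T − 3689.7
32091.7 = 577.3335 T
T = 55.59 °C

T_f = 55.6 °C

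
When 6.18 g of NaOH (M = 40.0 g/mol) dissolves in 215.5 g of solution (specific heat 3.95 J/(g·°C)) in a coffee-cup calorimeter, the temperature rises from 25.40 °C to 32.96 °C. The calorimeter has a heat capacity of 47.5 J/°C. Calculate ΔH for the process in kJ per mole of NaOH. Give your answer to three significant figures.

ΔH = -44.0 kJ/mol

|ΔT| = |32.96 − 25.40| = 7.56 °C
|q_surr| = (215.5 × 3.95 + 47.5) × 7.56 = 898.725 × 7.56 = 6794 J
n(NaOH) = 6.18 / 40.0 = 0.1545 mol
Temperature rose, so q_rxn = −|q_surr| = -6.794 kJ
ΔH = q_rxn / n = -43.97 kJ/mol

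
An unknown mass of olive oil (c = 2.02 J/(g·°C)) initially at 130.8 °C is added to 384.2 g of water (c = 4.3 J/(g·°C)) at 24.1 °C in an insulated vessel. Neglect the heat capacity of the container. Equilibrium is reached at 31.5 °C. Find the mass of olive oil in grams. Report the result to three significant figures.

q_gained = (384.2 × 4.3) × (31.5 − 24.1) = 12225 J
q_lost = m × 2.02 × (130.8 − 31.5) = 200.586 m
m = 12225 / 200.586 = 60.9 g

m = 60.9 g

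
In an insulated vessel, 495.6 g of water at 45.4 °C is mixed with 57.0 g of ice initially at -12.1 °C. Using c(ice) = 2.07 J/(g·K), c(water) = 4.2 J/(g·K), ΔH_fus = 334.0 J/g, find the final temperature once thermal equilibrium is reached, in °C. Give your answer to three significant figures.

Heat to bring ice to 0 °C and melt it: q₁ = 57.0×2.07×12.1 + 57.0×334.0 = 20466 J
Heat the water can supply cooling to 0 °C: 495.6×4.2×45.4 = 94501.0 J > q₁, so all ice melts.
Energy balance: 495.6×4.2×(45.4 − T) = 20466 + 57.0×4.2×(T − 0)
2081.52(45.4 − T) = 20466 + 239.4 T
94501.0 − 20466 = 2320.92 T
T = 74035.0 / 2320.92 = 31.90 °C

T_f = 31.9 °C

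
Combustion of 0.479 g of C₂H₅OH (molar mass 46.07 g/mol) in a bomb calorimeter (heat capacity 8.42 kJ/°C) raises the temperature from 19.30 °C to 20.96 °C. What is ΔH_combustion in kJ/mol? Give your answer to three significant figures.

ΔH = -1340 kJ/mol

ΔT = 20.96 − 19.30 = 1.66 °C
q_cal = C_cal × ΔT = 8.42 × 1.66 = 13.9772 kJ
n = 0.479 / 46.07 = 0.01040 mol
q_rxn = −q_cal = -13.9772 kJ
ΔH = -13.9772 / 0.01040 = -1344 kJ/mol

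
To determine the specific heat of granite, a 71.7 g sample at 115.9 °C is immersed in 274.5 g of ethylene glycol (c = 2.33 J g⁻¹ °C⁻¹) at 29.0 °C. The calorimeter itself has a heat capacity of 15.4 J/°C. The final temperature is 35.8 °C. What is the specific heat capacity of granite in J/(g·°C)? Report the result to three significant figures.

q_gained = (274.5 × 2.33 + 15.4) × (35.8 − 29.0) = 4454 J
q_lost = 71.7 × c × (115.9 − 35.8) = 5743.17 c
Set equal: c = 4454 / 5743.17 = 0.776 J/(g·°C)

c = 0.776 J/(g·°C)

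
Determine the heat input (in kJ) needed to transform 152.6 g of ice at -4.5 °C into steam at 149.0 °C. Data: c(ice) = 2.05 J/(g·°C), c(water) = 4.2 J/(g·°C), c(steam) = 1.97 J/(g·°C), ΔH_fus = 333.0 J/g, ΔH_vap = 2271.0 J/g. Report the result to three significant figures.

q = 478 kJ

q1 (heat ice -4.5→0.0 °C): 152.6 × 2.05 × 4.5 = 1408 J
q2 (melt at 0 °C): 152.6 × 333.0 = 50816 J
q3 (heat water 0.0→100.0 °C): 152.6 × 4.2 × 100.0 = 64092 J
q4 (vaporize at 100 °C): 152.6 × 2271.0 = 346555 J
q5 (heat steam 100.0→149.0 °C): 152.6 × 1.97 × 49.0 = 14730 J
Total: 1408 + 50816 + 64092 + 346555 + 14730 = 477601 J = 478 kJ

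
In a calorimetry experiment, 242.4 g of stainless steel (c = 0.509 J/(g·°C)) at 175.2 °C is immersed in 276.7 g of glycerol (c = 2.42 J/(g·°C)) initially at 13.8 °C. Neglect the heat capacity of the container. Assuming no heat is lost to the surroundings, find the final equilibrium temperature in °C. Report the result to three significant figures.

T_f = 38.9 °C

Heat lost by stainless steel = heat gained by glycerol.
(242.4)(0.509)(175.2 − T) = (276.7)(2.42)(T − 13.8)
123.3816 (175.2 − T) = 669.614 (T − 13.8)
21616 − 123.3816 T = 669.614 T − 9240.7
30856.7 = 792.9956 T
T = 38.91 °C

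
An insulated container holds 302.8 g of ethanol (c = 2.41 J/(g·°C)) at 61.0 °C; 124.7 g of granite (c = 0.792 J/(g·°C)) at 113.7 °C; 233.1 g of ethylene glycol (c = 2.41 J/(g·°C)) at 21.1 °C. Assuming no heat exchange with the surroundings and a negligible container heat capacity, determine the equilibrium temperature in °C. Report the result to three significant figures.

T_f = 48.6 °C

Σ mᵢcᵢ(T − Tᵢ) = 0  ⇒  T = Σ mᵢcᵢTᵢ / Σ mᵢcᵢ
Σ mᵢcᵢ = 302.8×2.41 + 124.7×0.792 + 233.1×2.41 = 1390.2814
Σ mᵢcᵢTᵢ = 729.748×61.0 + 98.7624×113.7 + 561.771×21.1 = 67597
T = 67597 / 1390.2814 = 48.62 °C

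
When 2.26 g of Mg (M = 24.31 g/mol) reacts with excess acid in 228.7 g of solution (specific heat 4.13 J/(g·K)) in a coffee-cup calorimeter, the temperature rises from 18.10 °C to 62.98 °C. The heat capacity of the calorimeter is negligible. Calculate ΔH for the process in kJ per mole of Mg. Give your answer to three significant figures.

|ΔT| = |62.98 − 18.10| = 44.88 °C
|q_surr| = (228.7 × 4.13) × 44.88 = 944.531 × 44.88 = 42390 J
n(Mg) = 2.26 / 24.31 = 0.09297 mol
Temperature rose, so q_rxn = −|q_surr| = -42.39 kJ
ΔH = q_rxn / n = -456.0 kJ/mol

ΔH = -456 kJ/mol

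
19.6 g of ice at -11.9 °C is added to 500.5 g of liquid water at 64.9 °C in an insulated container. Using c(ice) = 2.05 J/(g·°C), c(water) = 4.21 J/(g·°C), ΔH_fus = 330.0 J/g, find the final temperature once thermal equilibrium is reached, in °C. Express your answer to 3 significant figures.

Heat to bring ice to 0 °C and melt it: q₁ = 19.6×2.05×11.9 + 19.6×330.0 = 6946.1 J
Heat the water can supply cooling to 0 °C: 500.5×4.21×64.9 = 136751 J > q₁, so all ice melts.
Energy balance: 500.5×4.21×(64.9 − T) = 6946.1 + 19.6×4.21×(T − 0)
2107.105(64.9 − T) = 6946.1 + 82.516 T
136751 − 6946.1 = 2189.621 T
T = 129804.9 / 2189.621 = 59.28 °C

T_f = 59.3 °C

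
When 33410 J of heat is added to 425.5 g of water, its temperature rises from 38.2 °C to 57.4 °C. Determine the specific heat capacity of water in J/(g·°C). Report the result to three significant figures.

c = 4.09 J/(g·°C)

c = q / (m ΔT) = 33410 / (425.5 × 19.2)
c = 33410 / 8169.6 = 4.09 J/(g·°C)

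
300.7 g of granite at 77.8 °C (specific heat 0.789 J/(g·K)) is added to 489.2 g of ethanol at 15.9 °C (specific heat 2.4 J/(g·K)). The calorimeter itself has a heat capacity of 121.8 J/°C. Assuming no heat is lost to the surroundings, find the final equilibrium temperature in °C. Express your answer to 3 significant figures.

Heat lost by granite = heat gained by ethanol + calorimeter.
(300.7)(0.789)(77.8 − T) = [(489.2)(2.4) + 121.8](T − 15.9)
237.2523 (77.8 − T) = 1295.88 (T − 15.9)
18458 − 237.2523 T = 1295.88 T − 20604
39062 = 1533.1323 T
T = 25.48 °C

T_f = 25.5 °C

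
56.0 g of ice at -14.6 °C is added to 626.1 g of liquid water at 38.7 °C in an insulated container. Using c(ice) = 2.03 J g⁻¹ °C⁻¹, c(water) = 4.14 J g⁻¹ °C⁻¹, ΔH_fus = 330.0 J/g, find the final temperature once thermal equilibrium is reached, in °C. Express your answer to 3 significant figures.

T_f = 28.4 °C

Heat to bring ice to 0 °C and melt it: q₁ = 56.0×2.03×14.6 + 56.0×330.0 = 20140 J
Heat the water can supply cooling to 0 °C: 626.1×4.14×38.7 = 100312 J > q₁, so all ice melts.
Energy balance: 626.1×4.14×(38.7 − T) = 20140 + 56.0×4.14×(T − 0)
2592.054(38.7 − T) = 20140 + 231.84 T
100312 − 20140 = 2823.894 T
T = 80172 / 2823.894 = 28.39 °C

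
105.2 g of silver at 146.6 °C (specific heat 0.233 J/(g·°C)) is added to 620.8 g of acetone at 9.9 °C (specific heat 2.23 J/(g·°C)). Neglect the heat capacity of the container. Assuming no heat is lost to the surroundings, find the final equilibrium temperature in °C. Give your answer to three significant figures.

T_f = 12.3 °C

Heat lost by silver = heat gained by acetone.
(105.2)(0.233)(146.6 − T) = (620.8)(2.23)(T − 9.9)
24.5116 (146.6 − T) = 1384.384 (T − 9.9)
3593.4 − 24.5116 T = 1384.384 T − 13705
17298.4 = 1408.8956 T
T = 12.28 °C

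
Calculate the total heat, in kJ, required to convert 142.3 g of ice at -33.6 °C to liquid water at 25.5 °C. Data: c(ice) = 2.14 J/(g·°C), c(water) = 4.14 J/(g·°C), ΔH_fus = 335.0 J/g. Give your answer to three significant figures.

q = 72.9 kJ

q1 (heat ice -33.6→0.0 °C): 142.3 × 2.14 × 33.6 = 10232 J
q2 (melt at 0 °C): 142.3 × 335.0 = 47671 J
q3 (heat water 0.0→25.5 °C): 142.3 × 4.14 × 25.5 = 15023 J
Total: 10232 + 47671 + 15023 = 72926 J = 72.9 kJ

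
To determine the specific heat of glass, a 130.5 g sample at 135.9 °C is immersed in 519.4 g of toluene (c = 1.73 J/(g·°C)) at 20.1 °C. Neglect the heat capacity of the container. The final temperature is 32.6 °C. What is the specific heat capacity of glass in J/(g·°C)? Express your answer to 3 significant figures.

c = 0.833 J/(g·°C)

q_gained = (519.4 × 1.73) × (32.6 − 20.1) = 11230 J
q_lost = 130.5 × c × (135.9 − 32.6) = 13480.65 c
Set equal: c = 11230 / 13480.65 = 0.833 J/(g·°C)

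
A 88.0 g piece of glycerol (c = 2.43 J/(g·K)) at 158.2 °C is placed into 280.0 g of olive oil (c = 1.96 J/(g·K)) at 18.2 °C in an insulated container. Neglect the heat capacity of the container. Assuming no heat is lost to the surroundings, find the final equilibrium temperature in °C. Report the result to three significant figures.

T_f = 57.5 °C

Heat lost by glycerol = heat gained by olive oil.
(88.0)(2.43)(158.2 − T) = (280.0)(1.96)(T − 18.2)
213.84 (158.2 − T) = 548.8 (T − 18.2)
33829 − 213.84 T = 548.8 T − 9988.2
43817.2 = 762.64 T
T = 57.45 °C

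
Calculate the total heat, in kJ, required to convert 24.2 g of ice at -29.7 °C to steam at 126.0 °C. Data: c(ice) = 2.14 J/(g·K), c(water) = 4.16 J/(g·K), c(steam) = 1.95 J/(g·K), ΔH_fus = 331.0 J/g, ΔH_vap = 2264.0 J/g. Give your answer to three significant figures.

q = 75.6 kJ

q1 (heat ice -29.7→0.0 °C): 24.2 × 2.14 × 29.7 = 1538 J
q2 (melt at 0 °C): 24.2 × 331.0 = 8010 J
q3 (heat water 0.0→100.0 °C): 24.2 × 4.16 × 100.0 = 10067 J
q4 (vaporize at 100 °C): 24.2 × 2264.0 = 54789 J
q5 (heat steam 100.0→126.0 °C): 24.2 × 1.95 × 26.0 = 1227 J
Total: 1538 + 8010 + 10067 + 54789 + 1227 = 75631 J = 75.6 kJ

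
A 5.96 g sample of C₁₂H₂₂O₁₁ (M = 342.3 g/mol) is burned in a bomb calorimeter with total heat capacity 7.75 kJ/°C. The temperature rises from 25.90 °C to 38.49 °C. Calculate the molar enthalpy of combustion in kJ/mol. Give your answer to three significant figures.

ΔT = 38.49 − 25.90 = 12.59 °C
q_cal = C_cal × ΔT = 7.75 × 12.59 = 97.5725 kJ
n = 5.96 / 342.3 = 0.01741 mol
q_rxn = −q_cal = -97.5725 kJ
ΔH = -97.5725 / 0.01741 = -5604 kJ/mol

ΔH = -5600 kJ/mol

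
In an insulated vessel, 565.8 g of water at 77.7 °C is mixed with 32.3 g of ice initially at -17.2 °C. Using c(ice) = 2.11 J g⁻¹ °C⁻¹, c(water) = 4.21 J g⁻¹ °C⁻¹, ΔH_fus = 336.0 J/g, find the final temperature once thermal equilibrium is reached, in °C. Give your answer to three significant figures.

Heat to bring ice to 0 °C and melt it: q₁ = 32.3×2.11×17.2 + 32.3×336.0 = 12025 J
Heat the water can supply cooling to 0 °C: 565.8×4.21×77.7 = 185083 J > q₁, so all ice melts.
Energy balance: 565.8×4.21×(77.7 − T) = 12025 + 32.3×4.21×(T − 0)
2382.018(77.7 − T) = 12025 + 135.983 T
185083 − 12025 = 2518.001 T
T = 173058 / 2518.001 = 68.73 °C

T_f = 68.7 °C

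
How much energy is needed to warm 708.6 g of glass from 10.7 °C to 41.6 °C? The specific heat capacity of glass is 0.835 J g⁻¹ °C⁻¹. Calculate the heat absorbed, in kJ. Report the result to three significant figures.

q = 18.3 kJ

q = m c ΔT = 708.6 × 0.835 × (41.6 − 10.7)
q = 708.6 × 0.835 × 30.9 = 18280 J = 18.3 kJ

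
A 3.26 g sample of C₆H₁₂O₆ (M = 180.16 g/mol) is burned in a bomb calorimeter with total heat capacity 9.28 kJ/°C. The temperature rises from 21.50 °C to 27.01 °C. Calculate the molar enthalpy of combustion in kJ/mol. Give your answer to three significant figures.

ΔT = 27.01 − 21.50 = 5.51 °C
q_cal = C_cal × ΔT = 9.28 × 5.51 = 51.1328 kJ
n = 3.26 / 180.16 = 0.01810 mol
q_rxn = −q_cal = -51.1328 kJ
ΔH = -51.1328 / 0.01810 = -2825 kJ/mol

ΔH = -2830 kJ/mol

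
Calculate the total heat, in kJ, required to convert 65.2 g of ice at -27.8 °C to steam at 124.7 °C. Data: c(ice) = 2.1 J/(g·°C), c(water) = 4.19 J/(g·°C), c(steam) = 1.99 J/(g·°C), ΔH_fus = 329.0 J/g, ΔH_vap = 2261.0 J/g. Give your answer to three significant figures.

q1 (heat ice -27.8→0.0 °C): 65.2 × 2.1 × 27.8 = 3806 J
q2 (melt at 0 °C): 65.2 × 329.0 = 21451 J
q3 (heat water 0.0→100.0 °C): 65.2 × 4.19 × 100.0 = 27319 J
q4 (vaporize at 100 °C): 65.2 × 2261.0 = 147417 J
q5 (heat steam 100.0→124.7 °C): 65.2 × 1.99 × 24.7 = 3205 J
Total: 3806 + 21451 + 27319 + 147417 + 3205 = 203198 J = 203 kJ

q = 203 kJ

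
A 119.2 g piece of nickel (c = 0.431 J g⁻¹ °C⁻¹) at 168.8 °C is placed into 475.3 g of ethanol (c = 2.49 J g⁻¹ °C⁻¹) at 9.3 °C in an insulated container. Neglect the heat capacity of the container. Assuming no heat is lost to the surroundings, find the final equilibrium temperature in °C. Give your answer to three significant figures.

T_f = 15.9 °C

Heat lost by nickel = heat gained by ethanol.
(119.2)(0.431)(168.8 − T) = (475.3)(2.49)(T − 9.3)
51.3752 (168.8 − T) = 1183.497 (T − 9.3)
8672.1 − 51.3752 T = 1183.497 T − 11007
19679.1 = 1234.8722 T
T = 15.94 °C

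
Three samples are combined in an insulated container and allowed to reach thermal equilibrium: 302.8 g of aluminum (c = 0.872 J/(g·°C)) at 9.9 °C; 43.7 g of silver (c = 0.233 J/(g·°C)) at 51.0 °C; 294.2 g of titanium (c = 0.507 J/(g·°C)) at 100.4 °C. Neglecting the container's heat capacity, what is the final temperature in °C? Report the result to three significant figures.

T_f = 42.8 °C

Σ mᵢcᵢ(T − Tᵢ) = 0  ⇒  T = Σ mᵢcᵢTᵢ / Σ mᵢcᵢ
Σ mᵢcᵢ = 302.8×0.872 + 43.7×0.233 + 294.2×0.507 = 423.3831
Σ mᵢcᵢTᵢ = 264.0416×9.9 + 10.1821×51.0 + 149.1594×100.4 = 18109
T = 18109 / 423.3831 = 42.77 °C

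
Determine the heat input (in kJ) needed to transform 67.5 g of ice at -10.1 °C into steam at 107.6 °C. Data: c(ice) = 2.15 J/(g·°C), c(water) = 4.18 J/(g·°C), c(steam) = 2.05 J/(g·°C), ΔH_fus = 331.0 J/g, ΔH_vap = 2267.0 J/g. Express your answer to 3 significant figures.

q = 206 kJ

q1 (heat ice -10.1→0.0 °C): 67.5 × 2.15 × 10.1 = 1466 J
q2 (melt at 0 °C): 67.5 × 331.0 = 22343 J
q3 (heat water 0.0→100.0 °C): 67.5 × 4.18 × 100.0 = 28215 J
q4 (vaporize at 100 °C): 67.5 × 2267.0 = 153023 J
q5 (heat steam 100.0→107.6 °C): 67.5 × 2.05 × 7.6 = 1052 J
Total: 1466 + 22343 + 28215 + 153023 + 1052 = 206099 J = 206 kJ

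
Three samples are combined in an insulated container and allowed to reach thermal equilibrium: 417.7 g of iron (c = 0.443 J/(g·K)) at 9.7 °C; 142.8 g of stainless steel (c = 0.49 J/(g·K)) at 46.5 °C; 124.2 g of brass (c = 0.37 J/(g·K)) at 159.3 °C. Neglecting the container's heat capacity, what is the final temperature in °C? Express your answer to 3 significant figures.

T_f = 41.1 °C

Σ mᵢcᵢ(T − Tᵢ) = 0  ⇒  T = Σ mᵢcᵢTᵢ / Σ mᵢcᵢ
Σ mᵢcᵢ = 417.7×0.443 + 142.8×0.49 + 124.2×0.37 = 300.9671
Σ mᵢcᵢTᵢ = 185.0411×9.7 + 69.972×46.5 + 45.954×159.3 = 12369
T = 12369 / 300.9671 = 41.10 °C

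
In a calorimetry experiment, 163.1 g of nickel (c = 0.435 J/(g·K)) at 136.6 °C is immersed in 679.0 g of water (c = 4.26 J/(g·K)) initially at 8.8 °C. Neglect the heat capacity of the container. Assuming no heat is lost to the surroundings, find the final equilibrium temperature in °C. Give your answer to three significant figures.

T_f = 11.9 °C

Heat lost by nickel = heat gained by water.
(163.1)(0.435)(136.6 − T) = (679.0)(4.26)(T − 8.8)
70.9485 (136.6 − T) = 2892.54 (T − 8.8)
9691.6 − 70.9485 T = 2892.54 T − 25454
35145.6 = 2963.4885 T
T = 11.86 °C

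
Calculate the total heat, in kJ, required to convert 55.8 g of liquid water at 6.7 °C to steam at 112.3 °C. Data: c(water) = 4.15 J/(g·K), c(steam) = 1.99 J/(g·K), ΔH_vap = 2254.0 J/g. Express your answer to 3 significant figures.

q = 149 kJ

q1 (heat water 6.7→100.0 °C): 55.8 × 4.15 × 93.3 = 21605 J
q2 (vaporize at 100 °C): 55.8 × 2254.0 = 125773 J
q3 (heat steam 100.0→112.3 °C): 55.8 × 1.99 × 12.3 = 1366 J
Total: 21605 + 125773 + 1366 = 148744 J = 149 kJ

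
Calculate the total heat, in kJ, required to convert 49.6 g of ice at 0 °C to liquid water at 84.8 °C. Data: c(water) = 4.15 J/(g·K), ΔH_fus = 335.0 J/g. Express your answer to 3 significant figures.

q1 (melt at 0 °C): 49.6 × 335.0 = 16616 J
q2 (heat water 0.0→84.8 °C): 49.6 × 4.15 × 84.8 = 17455 J
Total: 16616 + 17455 = 34071 J = 34.1 kJ

q = 34.1 kJ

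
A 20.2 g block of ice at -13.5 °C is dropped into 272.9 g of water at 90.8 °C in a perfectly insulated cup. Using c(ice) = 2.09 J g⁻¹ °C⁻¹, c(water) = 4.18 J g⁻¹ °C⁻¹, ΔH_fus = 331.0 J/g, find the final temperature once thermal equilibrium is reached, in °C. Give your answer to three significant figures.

T_f = 78.6 °C

Heat to bring ice to 0 °C and melt it: q₁ = 20.2×2.09×13.5 + 20.2×331.0 = 7256.1 J
Heat the water can supply cooling to 0 °C: 272.9×4.18×90.8 = 103578 J > q₁, so all ice melts.
Energy balance: 272.9×4.18×(90.8 − T) = 7256.1 + 20.2×4.18×(T − 0)
1140.722(90.8 − T) = 7256.1 + 84.436 T
103578 − 7256.1 = 1225.158 T
T = 96321.9 / 1225.158 = 78.62 °C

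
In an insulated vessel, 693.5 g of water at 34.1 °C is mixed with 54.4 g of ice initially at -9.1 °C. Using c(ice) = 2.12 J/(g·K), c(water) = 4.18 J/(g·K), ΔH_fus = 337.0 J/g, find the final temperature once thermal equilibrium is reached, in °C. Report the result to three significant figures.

T_f = 25.4 °C

Heat to bring ice to 0 °C and melt it: q₁ = 54.4×2.12×9.1 + 54.4×337.0 = 19382 J
Heat the water can supply cooling to 0 °C: 693.5×4.18×34.1 = 98850.1 J > q₁, so all ice melts.
Energy balance: 693.5×4.18×(34.1 − T) = 19382 + 54.4×4.18×(T − 0)
2898.83(34.1 − T) = 19382 + 227.392 T
98850.1 − 19382 = 3126.222 T
T = 79468.1 / 3126.222 = 25.42 °C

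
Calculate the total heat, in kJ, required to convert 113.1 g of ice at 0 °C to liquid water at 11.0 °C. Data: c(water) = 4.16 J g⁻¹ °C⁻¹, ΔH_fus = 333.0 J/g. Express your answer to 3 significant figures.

q1 (melt at 0 °C): 113.1 × 333.0 = 37662 J
q2 (heat water 0.0→11.0 °C): 113.1 × 4.16 × 11.0 = 5175 J
Total: 37662 + 5175 = 42837 J = 42.8 kJ

q = 42.8 kJ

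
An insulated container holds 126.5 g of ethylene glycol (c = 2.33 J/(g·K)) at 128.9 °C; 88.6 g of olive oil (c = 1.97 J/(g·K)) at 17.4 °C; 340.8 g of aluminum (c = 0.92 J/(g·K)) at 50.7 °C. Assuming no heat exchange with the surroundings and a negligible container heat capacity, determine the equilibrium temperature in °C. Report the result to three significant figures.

Σ mᵢcᵢ(T − Tᵢ) = 0  ⇒  T = Σ mᵢcᵢTᵢ / Σ mᵢcᵢ
Σ mᵢcᵢ = 126.5×2.33 + 88.6×1.97 + 340.8×0.92 = 782.823
Σ mᵢcᵢTᵢ = 294.745×128.9 + 174.542×17.4 + 313.536×50.7 = 56926
T = 56926 / 782.823 = 72.72 °C

T_f = 72.7 °C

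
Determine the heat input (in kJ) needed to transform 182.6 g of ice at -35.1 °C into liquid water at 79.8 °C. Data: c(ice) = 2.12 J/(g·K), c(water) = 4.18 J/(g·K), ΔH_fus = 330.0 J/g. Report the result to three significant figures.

q = 135 kJ

q1 (heat ice -35.1→0.0 °C): 182.6 × 2.12 × 35.1 = 13588 J
q2 (melt at 0 °C): 182.6 × 330.0 = 60258 J
q3 (heat water 0.0→79.8 °C): 182.6 × 4.18 × 79.8 = 60909 J
Total: 13588 + 60258 + 60909 = 134755 J = 135 kJ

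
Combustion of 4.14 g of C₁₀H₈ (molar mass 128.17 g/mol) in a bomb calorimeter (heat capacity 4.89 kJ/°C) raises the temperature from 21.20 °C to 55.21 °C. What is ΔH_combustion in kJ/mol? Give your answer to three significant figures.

ΔH = -5150 kJ/mol

ΔT = 55.21 − 21.20 = 34.01 °C
q_cal = C_cal × ΔT = 4.89 × 34.01 = 166.3089 kJ
n = 4.14 / 128.17 = 0.03230 mol
q_rxn = −q_cal = -166.3089 kJ
ΔH = -166.3089 / 0.03230 = -5149 kJ/mol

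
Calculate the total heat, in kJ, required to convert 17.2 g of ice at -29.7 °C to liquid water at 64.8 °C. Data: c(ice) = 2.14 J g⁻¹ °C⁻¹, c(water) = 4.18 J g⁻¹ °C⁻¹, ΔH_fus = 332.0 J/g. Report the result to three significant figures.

q1 (heat ice -29.7→0.0 °C): 17.2 × 2.14 × 29.7 = 1093 J
q2 (melt at 0 °C): 17.2 × 332.0 = 5710 J
q3 (heat water 0.0→64.8 °C): 17.2 × 4.18 × 64.8 = 4659 J
Total: 1093 + 5710 + 4659 = 11462 J = 11.5 kJ

q = 11.5 kJ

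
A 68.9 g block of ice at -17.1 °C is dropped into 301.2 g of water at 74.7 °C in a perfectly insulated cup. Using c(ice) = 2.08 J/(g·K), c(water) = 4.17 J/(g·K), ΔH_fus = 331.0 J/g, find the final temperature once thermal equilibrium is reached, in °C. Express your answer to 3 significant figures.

Heat to bring ice to 0 °C and melt it: q₁ = 68.9×2.08×17.1 + 68.9×331.0 = 25257 J
Heat the water can supply cooling to 0 °C: 301.2×4.17×74.7 = 93823.5 J > q₁, so all ice melts.
Energy balance: 301.2×4.17×(74.7 − T) = 25257 + 68.9×4.17×(T − 0)
1256.004(74.7 − T) = 25257 + 287.313 T
93823.5 − 25257 = 1543.317 T
T = 68566.5 / 1543.317 = 44.43 °C

T_f = 44.4 °C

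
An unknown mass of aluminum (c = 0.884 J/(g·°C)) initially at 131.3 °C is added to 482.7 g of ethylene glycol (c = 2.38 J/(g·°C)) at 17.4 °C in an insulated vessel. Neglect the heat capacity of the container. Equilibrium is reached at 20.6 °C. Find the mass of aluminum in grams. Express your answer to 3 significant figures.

m = 37.6 g

q_gained = (482.7 × 2.38) × (20.6 − 17.4) = 3676 J
q_lost = m × 0.884 × (131.3 − 20.6) = 97.8588 m
m = 3676 / 97.8588 = 37.6 g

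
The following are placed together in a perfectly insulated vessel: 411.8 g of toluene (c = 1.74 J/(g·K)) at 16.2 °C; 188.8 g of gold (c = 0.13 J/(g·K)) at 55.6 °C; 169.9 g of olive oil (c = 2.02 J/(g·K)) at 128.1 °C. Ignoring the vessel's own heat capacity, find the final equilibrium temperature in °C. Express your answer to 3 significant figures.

Σ mᵢcᵢ(T − Tᵢ) = 0  ⇒  T = Σ mᵢcᵢTᵢ / Σ mᵢcᵢ
Σ mᵢcᵢ = 411.8×1.74 + 188.8×0.13 + 169.9×2.02 = 1084.274
Σ mᵢcᵢTᵢ = 716.532×16.2 + 24.544×55.6 + 343.198×128.1 = 56936
T = 56936 / 1084.274 = 52.51 °C

T_f = 52.5 °C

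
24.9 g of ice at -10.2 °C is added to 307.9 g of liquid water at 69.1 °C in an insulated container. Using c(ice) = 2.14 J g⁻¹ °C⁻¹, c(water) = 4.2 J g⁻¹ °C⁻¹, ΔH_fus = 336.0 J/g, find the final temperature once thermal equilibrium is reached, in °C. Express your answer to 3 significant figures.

Heat to bring ice to 0 °C and melt it: q₁ = 24.9×2.14×10.2 + 24.9×336.0 = 8909.9 J
Heat the water can supply cooling to 0 °C: 307.9×4.2×69.1 = 89358.7 J > q₁, so all ice melts.
Energy balance: 307.9×4.2×(69.1 − T) = 8909.9 + 24.9×4.2×(T − 0)
1293.18(69.1 − T) = 8909.9 + 104.58 T
89358.7 − 8909.9 = 1397.76 T
T = 80448.8 / 1397.76 = 57.56 °C

T_f = 57.6 °C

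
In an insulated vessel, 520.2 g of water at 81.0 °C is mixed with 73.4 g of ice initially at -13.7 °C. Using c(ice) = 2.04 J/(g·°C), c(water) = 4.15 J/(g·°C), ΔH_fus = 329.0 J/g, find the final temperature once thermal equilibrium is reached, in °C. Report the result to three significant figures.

T_f = 60.3 °C

Heat to bring ice to 0 °C and melt it: q₁ = 73.4×2.04×13.7 + 73.4×329.0 = 26200 J
Heat the water can supply cooling to 0 °C: 520.2×4.15×81.0 = 174865 J > q₁, so all ice melts.
Energy balance: 520.2×4.15×(81.0 − T) = 26200 + 73.4×4.15×(T − 0)
2158.83(81.0 − T) = 26200 + 304.61 T
174865 − 26200 = 2463.44 T
T = 148665 / 2463.44 = 60.349 °C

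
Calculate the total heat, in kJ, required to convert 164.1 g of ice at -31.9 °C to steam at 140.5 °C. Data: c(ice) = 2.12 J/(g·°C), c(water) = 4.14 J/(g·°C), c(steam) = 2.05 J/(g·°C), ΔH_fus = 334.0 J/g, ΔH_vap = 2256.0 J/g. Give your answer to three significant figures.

q1 (heat ice -31.9→0.0 °C): 164.1 × 2.12 × 31.9 = 11098 J
q2 (melt at 0 °C): 164.1 × 334.0 = 54809 J
q3 (heat water 0.0→100.0 °C): 164.1 × 4.14 × 100.0 = 67937 J
q4 (vaporize at 100 °C): 164.1 × 2256.0 = 370210 J
q5 (heat steam 100.0→140.5 °C): 164.1 × 2.05 × 40.5 = 13624 J
Total: 11098 + 54809 + 67937 + 370210 + 13624 = 517678 J = 518 kJ

q = 518 kJ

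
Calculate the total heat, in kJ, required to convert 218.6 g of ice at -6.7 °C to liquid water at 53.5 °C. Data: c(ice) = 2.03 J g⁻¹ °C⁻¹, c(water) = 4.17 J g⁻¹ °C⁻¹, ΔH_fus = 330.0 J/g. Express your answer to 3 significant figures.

q = 124 kJ

q1 (heat ice -6.7→0.0 °C): 218.6 × 2.03 × 6.7 = 2973 J
q2 (melt at 0 °C): 218.6 × 330.0 = 72138 J
q3 (heat water 0.0→53.5 °C): 218.6 × 4.17 × 53.5 = 48769 J
Total: 2973 + 72138 + 48769 = 123880 J = 124 kJ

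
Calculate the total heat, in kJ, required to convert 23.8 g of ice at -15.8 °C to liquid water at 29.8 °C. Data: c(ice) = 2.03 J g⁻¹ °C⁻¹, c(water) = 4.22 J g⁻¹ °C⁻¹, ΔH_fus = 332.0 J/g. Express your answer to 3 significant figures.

q1 (heat ice -15.8→0.0 °C): 23.8 × 2.03 × 15.8 = 763 J
q2 (melt at 0 °C): 23.8 × 332.0 = 7902 J
q3 (heat water 0.0→29.8 °C): 23.8 × 4.22 × 29.8 = 2993 J
Total: 763 + 7902 + 2993 = 11658 J = 11.7 kJ

q = 11.7 kJ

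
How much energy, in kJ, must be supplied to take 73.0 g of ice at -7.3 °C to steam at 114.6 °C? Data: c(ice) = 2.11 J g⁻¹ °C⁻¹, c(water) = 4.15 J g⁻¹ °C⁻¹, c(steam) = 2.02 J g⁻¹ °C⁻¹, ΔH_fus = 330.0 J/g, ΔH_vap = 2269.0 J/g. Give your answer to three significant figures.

q1 (heat ice -7.3→0.0 °C): 73.0 × 2.11 × 7.3 = 1124 J
q2 (melt at 0 °C): 73.0 × 330.0 = 24090 J
q3 (heat water 0.0→100.0 °C): 73.0 × 4.15 × 100.0 = 30295 J
q4 (vaporize at 100 °C): 73.0 × 2269.0 = 165637 J
q5 (heat steam 100.0→114.6 °C): 73.0 × 2.02 × 14.6 = 2153 J
Total: 1124 + 24090 + 30295 + 165637 + 2153 = 223299 J = 223 kJ

q = 223 kJ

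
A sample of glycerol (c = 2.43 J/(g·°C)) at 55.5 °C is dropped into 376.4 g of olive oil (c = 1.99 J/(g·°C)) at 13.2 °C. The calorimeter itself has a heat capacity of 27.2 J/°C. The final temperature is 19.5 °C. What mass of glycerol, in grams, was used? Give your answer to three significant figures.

q_gained = (376.4 × 1.99 + 27.2) × (19.5 − 13.2) = 4890 J
q_lost = m × 2.43 × (55.5 − 19.5) = 87.48 m
m = 4890 / 87.48 = 55.9 g

m = 55.9 g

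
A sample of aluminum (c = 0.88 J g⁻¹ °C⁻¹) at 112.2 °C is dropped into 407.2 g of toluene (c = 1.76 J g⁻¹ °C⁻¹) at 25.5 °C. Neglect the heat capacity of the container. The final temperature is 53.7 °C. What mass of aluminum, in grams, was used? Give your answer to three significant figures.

q_gained = (407.2 × 1.76) × (53.7 − 25.5) = 20210 J
q_lost = m × 0.88 × (112.2 − 53.7) = 51.48 m
m = 20210 / 51.48 = 393 g

m = 393 g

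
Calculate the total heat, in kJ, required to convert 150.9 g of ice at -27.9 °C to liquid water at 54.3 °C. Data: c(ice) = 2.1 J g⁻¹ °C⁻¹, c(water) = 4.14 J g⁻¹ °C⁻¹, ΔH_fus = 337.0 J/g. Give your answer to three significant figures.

q = 93.6 kJ

q1 (heat ice -27.9→0.0 °C): 150.9 × 2.1 × 27.9 = 8841 J
q2 (melt at 0 °C): 150.9 × 337.0 = 50853 J
q3 (heat water 0.0→54.3 °C): 150.9 × 4.14 × 54.3 = 33923 J
Total: 8841 + 50853 + 33923 = 93617 J = 93.6 kJ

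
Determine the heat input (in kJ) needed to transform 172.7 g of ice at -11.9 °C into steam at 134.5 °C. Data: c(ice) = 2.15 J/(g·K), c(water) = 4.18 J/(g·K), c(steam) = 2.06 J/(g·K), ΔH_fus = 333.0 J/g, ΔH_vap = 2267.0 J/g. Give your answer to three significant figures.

q1 (heat ice -11.9→0.0 °C): 172.7 × 2.15 × 11.9 = 4419 J
q2 (melt at 0 °C): 172.7 × 333.0 = 57509 J
q3 (heat water 0.0→100.0 °C): 172.7 × 4.18 × 100.0 = 72189 J
q4 (vaporize at 100 °C): 172.7 × 2267.0 = 391511 J
q5 (heat steam 100.0→134.5 °C): 172.7 × 2.06 × 34.5 = 12274 J
Total: 4419 + 57509 + 72189 + 391511 + 12274 = 537902 J = 538 kJ

q = 538 kJ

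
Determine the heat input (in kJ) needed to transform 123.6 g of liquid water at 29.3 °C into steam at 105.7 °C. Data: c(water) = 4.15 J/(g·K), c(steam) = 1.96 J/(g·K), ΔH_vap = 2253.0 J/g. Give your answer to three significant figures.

q1 (heat water 29.3→100.0 °C): 123.6 × 4.15 × 70.7 = 36265 J
q2 (vaporize at 100 °C): 123.6 × 2253.0 = 278471 J
q3 (heat steam 100.0→105.7 °C): 123.6 × 1.96 × 5.7 = 1381 J
Total: 36265 + 278471 + 1381 = 316117 J = 316 kJ

q = 316 kJ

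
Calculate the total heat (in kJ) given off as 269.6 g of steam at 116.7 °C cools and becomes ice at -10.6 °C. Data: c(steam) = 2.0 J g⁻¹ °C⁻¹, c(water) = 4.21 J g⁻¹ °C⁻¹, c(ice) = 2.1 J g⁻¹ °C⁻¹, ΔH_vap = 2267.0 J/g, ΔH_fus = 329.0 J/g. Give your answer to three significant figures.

q1 (cool steam 116.7→100 °C): 269.6 × 2.0 × 16.7 = 9005 J
q2 (condense at 100 °C): 269.6 × 2267.0 = 611183 J
q3 (cool water 100→0 °C): 269.6 × 4.21 × 100.0 = 113502 J
q4 (freeze at 0 °C): 269.6 × 329.0 = 88698 J
q5 (cool ice 0→-10.6 °C): 269.6 × 2.1 × 10.6 = 6001 J
Total: 9005 + 611183 + 113502 + 88698 + 6001 = 828389 J = 828 kJ

q = 828 kJ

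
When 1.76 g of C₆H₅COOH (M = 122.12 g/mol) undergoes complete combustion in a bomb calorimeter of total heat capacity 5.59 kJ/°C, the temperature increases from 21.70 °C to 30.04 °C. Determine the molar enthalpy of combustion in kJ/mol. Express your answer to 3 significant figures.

ΔT = 30.04 − 21.70 = 8.34 °C
q_cal = C_cal × ΔT = 5.59 × 8.34 = 46.6206 kJ
n = 1.76 / 122.12 = 0.014412 mol
q_rxn = −q_cal = -46.6206 kJ
ΔH = -46.6206 / 0.014412 = -3234.8 kJ/mol

ΔH = -3230 kJ/mol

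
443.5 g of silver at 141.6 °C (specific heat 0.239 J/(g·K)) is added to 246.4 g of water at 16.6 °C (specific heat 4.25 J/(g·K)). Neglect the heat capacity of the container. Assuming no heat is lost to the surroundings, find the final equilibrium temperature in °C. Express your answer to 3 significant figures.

Heat lost by silver = heat gained by water.
(443.5)(0.239)(141.6 − T) = (246.4)(4.25)(T − 16.6)
105.9965 (141.6 − T) = 1047.2 (T − 16.6)
15009 − 105.9965 T = 1047.2 T − 17384
32393 = 1153.1965 T
T = 28.09 °C

T_f = 28.1 °C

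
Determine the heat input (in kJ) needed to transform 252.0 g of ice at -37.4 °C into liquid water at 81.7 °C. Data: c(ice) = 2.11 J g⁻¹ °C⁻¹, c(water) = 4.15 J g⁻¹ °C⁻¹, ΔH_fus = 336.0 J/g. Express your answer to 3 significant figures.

q1 (heat ice -37.4→0.0 °C): 252.0 × 2.11 × 37.4 = 19886 J
q2 (melt at 0 °C): 252.0 × 336.0 = 84672 J
q3 (heat water 0.0→81.7 °C): 252.0 × 4.15 × 81.7 = 85442 J
Total: 19886 + 84672 + 85442 = 190000 J = 190 kJ

q = 190 kJ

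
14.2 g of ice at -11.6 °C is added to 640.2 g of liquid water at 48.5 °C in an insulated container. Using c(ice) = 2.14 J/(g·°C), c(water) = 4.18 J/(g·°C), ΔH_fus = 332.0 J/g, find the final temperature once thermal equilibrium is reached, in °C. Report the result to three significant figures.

T_f = 45.6 °C

Heat to bring ice to 0 °C and melt it: q₁ = 14.2×2.14×11.6 + 14.2×332.0 = 5066.9 J
Heat the water can supply cooling to 0 °C: 640.2×4.18×48.5 = 129788 J > q₁, so all ice melts.
Energy balance: 640.2×4.18×(48.5 − T) = 5066.9 + 14.2×4.18×(T − 0)
2676.036(48.5 − T) = 5066.9 + 59.356 T
129788 − 5066.9 = 2735.392 T
T = 124721.1 / 2735.392 = 45.60 °C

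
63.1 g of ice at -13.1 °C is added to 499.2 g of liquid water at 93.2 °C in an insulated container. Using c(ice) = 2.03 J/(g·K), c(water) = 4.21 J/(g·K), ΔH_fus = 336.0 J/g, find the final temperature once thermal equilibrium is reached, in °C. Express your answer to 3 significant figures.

T_f = 73.1 °C

Heat to bring ice to 0 °C and melt it: q₁ = 63.1×2.03×13.1 + 63.1×336.0 = 22880 J
Heat the water can supply cooling to 0 °C: 499.2×4.21×93.2 = 195872 J > q₁, so all ice melts.
Energy balance: 499.2×4.21×(93.2 − T) = 22880 + 63.1×4.21×(T − 0)
2101.632(93.2 − T) = 22880 + 265.651 T
195872 − 22880 = 2367.283 T
T = 172992 / 2367.283 = 73.08 °C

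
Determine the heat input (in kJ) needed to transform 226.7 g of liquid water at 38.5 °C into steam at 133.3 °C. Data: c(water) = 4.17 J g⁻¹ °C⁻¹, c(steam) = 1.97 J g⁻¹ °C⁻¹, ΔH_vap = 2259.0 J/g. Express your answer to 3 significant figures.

q = 585 kJ

q1 (heat water 38.5→100.0 °C): 226.7 × 4.17 × 61.5 = 58138 J
q2 (vaporize at 100 °C): 226.7 × 2259.0 = 512115 J
q3 (heat steam 100.0→133.3 °C): 226.7 × 1.97 × 33.3 = 14872 J
Total: 58138 + 512115 + 14872 = 585125 J = 585 kJ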